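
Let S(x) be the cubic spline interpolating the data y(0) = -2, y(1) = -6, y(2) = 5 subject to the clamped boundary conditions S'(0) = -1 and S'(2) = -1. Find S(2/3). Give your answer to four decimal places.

-5.8889

With M_i denoting the second derivative at x_i, h_i = 1, 1, and Δ_i = (y_(i+1) − y_i)/h_i = -4, 11:
  1·M_0 + 4·M_1 + 1·M_2 = 6(Δ_1 - Δ_0) = 90
Clamped end conditions give two more equations: 2h_0·M_0 + h_0·M_1 = 6(Δ_0 - S'(0)) = -18 and h_1·M_1 + 2h_1·M_2 = 6(S'(2) - Δ_1) = -72.
Solving: M_0 = -63/2, M_1 = 45, M_2 = -117/2.
On [0, 1], S(x) = -2 - 1·x - 63/4·x² + 51/4·x³.
With x = 2/3: S(2/3) = -53/9.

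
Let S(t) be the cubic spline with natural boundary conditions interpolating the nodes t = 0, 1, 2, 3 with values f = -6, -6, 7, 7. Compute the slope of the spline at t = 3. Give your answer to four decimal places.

With σ_i denoting the second derivative at x_i, h_i = 1, 1, 1, and Δ_i = (y_(i+1) − y_i)/h_i = 0, 13, 0:
  1·σ_0 + 4·σ_1 + 1·σ_2 = 6(Δ_1 - Δ_0) = 78
  1·σ_1 + 4·σ_2 + 1·σ_3 = 6(Δ_2 - Δ_1) = -78
Natural end conditions: σ_0 = σ_3 = 0.
Forward elimination and back-substitution give σ_0 = 0, σ_1 = 26, σ_2 = -26, σ_3 = 0.
On [2, 3], S'(t) = b_2 + 2c_2·(t - 2) + 3d_2·(t - 2)² with b_2 = Δ_2 - h_2(2σ_2 + σ_3)/6 = 26/3, c_2 = σ_2/2 = -13, d_2 = (σ_3 - σ_2)/(6h_2) = 13/3. So S'(3) = -13/3.

-4.3333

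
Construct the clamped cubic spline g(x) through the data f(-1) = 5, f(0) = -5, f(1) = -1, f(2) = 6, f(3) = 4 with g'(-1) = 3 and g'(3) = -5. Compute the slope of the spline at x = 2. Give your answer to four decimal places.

Write σ_i for g''(x_i). With h_i = 1, 1, 1, 1 and divided differences Δ_i = -10, 4, 7, -2, the continuity of g' gives the tridiagonal system
  1·σ_0 + 4·σ_1 + 1·σ_2 = 6(Δ_1 - Δ_0) = 84
  1·σ_1 + 4·σ_2 + 1·σ_3 = 6(Δ_2 - Δ_1) = 18
  1·σ_2 + 4·σ_3 + 1·σ_4 = 6(Δ_3 - Δ_2) = -54
Clamped end conditions give two more equations: 2h_0·σ_0 + h_0·σ_1 = 6(Δ_0 - g'(-1)) = -78 and h_3·σ_3 + 2h_3·σ_4 = 6(g'(3) - Δ_3) = -18.
Hence σ_0 = -227/4, σ_1 = 71/2, σ_2 = -5/4, σ_3 = -25/2, σ_4 = -11/4.
On [2, 3], g'(x) = b_3 + 2c_3·(x - 2) + 3d_3·(x - 2)² with b_3 = Δ_3 - h_3(2σ_3 + σ_4)/6 = 21/8, c_3 = σ_3/2 = -25/4, d_3 = (σ_4 - σ_3)/(6h_3) = 13/8. So g'(2) = 21/8.

2.6250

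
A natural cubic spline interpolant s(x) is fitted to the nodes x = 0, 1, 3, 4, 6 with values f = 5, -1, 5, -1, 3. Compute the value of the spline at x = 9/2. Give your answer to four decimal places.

-2.3145

Put σ_i = s'' at the i-th knot. Here h = (1, 2, 1, 2) and Δ = (-6, 3, -6, 2), so the interior equations h_(i-1)·σ_(i-1) + 2(h_(i-1)+h_i)·σ_i + h_i·σ_(i+1) = 6(Δ_i − Δ_(i-1)) read
  1·σ_0 + 6·σ_1 + 2·σ_2 = 6(Δ_1 - Δ_0) = 54
  2·σ_1 + 6·σ_2 + 1·σ_3 = 6(Δ_2 - Δ_1) = -54
  1·σ_2 + 6·σ_3 + 2·σ_4 = 6(Δ_3 - Δ_2) = 48
Natural end conditions: σ_0 = σ_4 = 0.
Solving the tridiagonal system: σ_0 = 0, σ_1 = 439/31, σ_2 = -480/31, σ_3 = 328/31, σ_4 = 0.
On [4, 6], s(x) = -1 - 470/93·(x - 4) + 164/31·(x - 4)² - 82/93·(x - 4)³.
With (x - 4) = 1/2: s(9/2) = -287/124.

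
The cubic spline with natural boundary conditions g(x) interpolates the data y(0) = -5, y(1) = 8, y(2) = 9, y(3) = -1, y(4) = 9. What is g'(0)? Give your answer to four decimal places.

With M_i denoting the second derivative at x_i, h_i = 1, 1, 1, 1, and Δ_i = (y_(i+1) − y_i)/h_i = 13, 1, -10, 10:
  1·M_0 + 4·M_1 + 1·M_2 = 6(Δ_1 - Δ_0) = -72
  1·M_1 + 4·M_2 + 1·M_3 = 6(Δ_2 - Δ_1) = -66
  1·M_2 + 4·M_3 + 1·M_4 = 6(Δ_3 - Δ_2) = 120
Natural end conditions: M_0 = M_4 = 0.
Solving: M_0 = 0, M_1 = -87/7, M_2 = -156/7, M_3 = 249/7, M_4 = 0.
On [0, 1], g'(x) = b_0 + 2c_0·x + 3d_0·x² with b_0 = Δ_0 - h_0(2M_0 + M_1)/6 = 211/14, c_0 = M_0/2 = 0, d_0 = (M_1 - M_0)/(6h_0) = -29/14. So g'(0) = 211/14.

15.0714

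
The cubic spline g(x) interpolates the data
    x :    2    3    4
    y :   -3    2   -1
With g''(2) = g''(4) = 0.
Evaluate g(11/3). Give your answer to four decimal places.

Put σ_i = g'' at the i-th knot. Here h = (1, 1) and Δ = (5, -3), so the interior equations h_(i-1)·σ_(i-1) + 2(h_(i-1)+h_i)·σ_i + h_i·σ_(i+1) = 6(Δ_i − Δ_(i-1)) read
  1·σ_0 + 4·σ_1 + 1·σ_2 = 6(Δ_1 - Δ_0) = -48
Natural end conditions: σ_0 = σ_2 = 0.
Solving: σ_0 = 0, σ_1 = -12, σ_2 = 0.
On [3, 4], g(x) = 2 + 1·(x - 3) - 6·(x - 3)² + 2·(x - 3)³.
With (x - 3) = 2/3: g(11/3) = 16/27.

0.5926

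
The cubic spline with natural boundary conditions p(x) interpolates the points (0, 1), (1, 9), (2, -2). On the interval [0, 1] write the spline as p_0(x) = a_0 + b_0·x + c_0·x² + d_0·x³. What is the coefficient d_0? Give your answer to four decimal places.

-4.7500

Write σ_i for p''(x_i). With h_i = 1, 1 and divided differences Δ_i = 8, -11, the continuity of p' gives the tridiagonal system
  1·σ_0 + 4·σ_1 + 1·σ_2 = 6(Δ_1 - Δ_0) = -114
Natural end conditions: σ_0 = σ_2 = 0.
Solving: σ_0 = 0, σ_1 = -57/2, σ_2 = 0.
On [0, 1], with p_0(x) = a_0 + b_0·x + c_0·x² + d_0·x³: c_0 = σ_0/2 = 0, d_0 = (σ_1 - σ_0)/(6h_0) = -19/4, b_0 = Δ_0 - h_0(2σ_0 + σ_1)/6 = 51/4.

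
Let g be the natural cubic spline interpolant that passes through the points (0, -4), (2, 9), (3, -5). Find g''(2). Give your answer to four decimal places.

-20.5000

Write m_i for g''(x_i). With h_i = 2, 1 and divided differences Δ_i = 13/2, -14, the continuity of g' gives the tridiagonal system
  2·m_0 + 6·m_1 + 1·m_2 = 6(Δ_1 - Δ_0) = -123
Natural end conditions: m_0 = m_2 = 0.
Solving: m_0 = 0, m_1 = -41/2, m_2 = 0.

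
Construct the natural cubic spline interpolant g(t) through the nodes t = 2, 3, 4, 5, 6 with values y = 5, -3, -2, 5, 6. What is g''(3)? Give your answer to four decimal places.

With m_i denoting the second derivative at x_i, h_i = 1, 1, 1, 1, and Δ_i = (y_(i+1) − y_i)/h_i = -8, 1, 7, 1:
  1·m_0 + 4·m_1 + 1·m_2 = 6(Δ_1 - Δ_0) = 54
  1·m_1 + 4·m_2 + 1·m_3 = 6(Δ_2 - Δ_1) = 36
  1·m_2 + 4·m_3 + 1·m_4 = 6(Δ_3 - Δ_2) = -36
Natural end conditions: m_0 = m_4 = 0.
Solving: m_0 = 0, m_1 = 45/4, m_2 = 9, m_3 = -45/4, m_4 = 0.

11.2500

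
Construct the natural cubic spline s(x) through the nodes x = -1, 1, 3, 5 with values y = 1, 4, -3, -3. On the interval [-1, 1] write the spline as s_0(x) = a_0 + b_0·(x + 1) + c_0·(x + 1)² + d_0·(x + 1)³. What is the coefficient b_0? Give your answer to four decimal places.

3.0667

With m_i denoting the second derivative at x_i, h_i = 2, 2, 2, and Δ_i = (y_(i+1) − y_i)/h_i = 3/2, -7/2, 0:
  2·m_0 + 8·m_1 + 2·m_2 = 6(Δ_1 - Δ_0) = -30
  2·m_1 + 8·m_2 + 2·m_3 = 6(Δ_2 - Δ_1) = 21
Natural end conditions: m_0 = m_3 = 0.
Hence m_0 = 0, m_1 = -47/10, m_2 = 19/5, m_3 = 0.
On [-1, 1], with s_0(x) = a_0 + b_0·(x + 1) + c_0·(x + 1)² + d_0·(x + 1)³: c_0 = m_0/2 = 0, d_0 = (m_1 - m_0)/(6h_0) = -47/120, b_0 = Δ_0 - h_0(2m_0 + m_1)/6 = 46/15.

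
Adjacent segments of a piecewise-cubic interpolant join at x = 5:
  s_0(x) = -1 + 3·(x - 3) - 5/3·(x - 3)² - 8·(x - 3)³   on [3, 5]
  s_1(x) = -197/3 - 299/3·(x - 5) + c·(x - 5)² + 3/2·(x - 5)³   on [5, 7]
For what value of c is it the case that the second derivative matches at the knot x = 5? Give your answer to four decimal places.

-49.6667

s_0''(x) = -10/3 - 48·(x - 3), so s_0''(5) = -298/3. On the right, s_1''(5) = 2c, so c = -149/3.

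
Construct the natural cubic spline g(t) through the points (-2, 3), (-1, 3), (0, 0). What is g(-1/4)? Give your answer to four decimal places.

With M_i denoting the second derivative at x_i, h_i = 1, 1, and Δ_i = (y_(i+1) − y_i)/h_i = 0, -3:
  1·M_0 + 4·M_1 + 1·M_2 = 6(Δ_1 - Δ_0) = -18
Natural end conditions: M_0 = M_2 = 0.
Solving the tridiagonal system: M_0 = 0, M_1 = -9/2, M_2 = 0.
On [-1, 0], g(t) = 3 - 3/2·(t + 1) - 9/4·(t + 1)² + 3/4·(t + 1)³.
With (t + 1) = 3/4: g(-1/4) = 237/256.

0.9258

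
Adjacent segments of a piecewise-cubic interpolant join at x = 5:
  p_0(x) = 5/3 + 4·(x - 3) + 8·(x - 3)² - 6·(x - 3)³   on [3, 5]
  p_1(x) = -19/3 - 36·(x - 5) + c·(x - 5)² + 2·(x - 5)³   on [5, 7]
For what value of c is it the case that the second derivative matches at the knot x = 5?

-28

p_0''(x) = 16 - 36·(x - 3), so p_0''(5) = -56. On the right, p_1''(5) = 2c, so c = -28.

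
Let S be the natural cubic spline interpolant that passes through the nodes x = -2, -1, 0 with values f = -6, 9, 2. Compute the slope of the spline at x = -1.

Put M_i = S'' at the i-th knot. Here h = (1, 1) and Δ = (15, -7), so the interior equations h_(i-1)·M_(i-1) + 2(h_(i-1)+h_i)·M_i + h_i·M_(i+1) = 6(Δ_i − Δ_(i-1)) read
  1·M_0 + 4·M_1 + 1·M_2 = 6(Δ_1 - Δ_0) = -132
Natural end conditions: M_0 = M_2 = 0.
Forward elimination and back-substitution give M_0 = 0, M_1 = -33, M_2 = 0.
On [-1, 0], S'(x) = b_1 + 2c_1·(x + 1) + 3d_1·(x + 1)² with b_1 = Δ_1 - h_1(2M_1 + M_2)/6 = 4, c_1 = M_1/2 = -33/2, d_1 = (M_2 - M_1)/(6h_1) = 11/2. So S'(-1) = 4.

4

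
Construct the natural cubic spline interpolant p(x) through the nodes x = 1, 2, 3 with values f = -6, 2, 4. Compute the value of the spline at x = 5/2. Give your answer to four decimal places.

With M_i denoting the second derivative at x_i, h_i = 1, 1, and Δ_i = (y_(i+1) − y_i)/h_i = 8, 2:
  1·M_0 + 4·M_1 + 1·M_2 = 6(Δ_1 - Δ_0) = -36
Natural end conditions: M_0 = M_2 = 0.
Forward elimination and back-substitution give M_0 = 0, M_1 = -9, M_2 = 0.
On [2, 3], p(x) = 2 + 5·(x - 2) - 9/2·(x - 2)² + 3/2·(x - 2)³.
With (x - 2) = 1/2: p(5/2) = 57/16.

3.5625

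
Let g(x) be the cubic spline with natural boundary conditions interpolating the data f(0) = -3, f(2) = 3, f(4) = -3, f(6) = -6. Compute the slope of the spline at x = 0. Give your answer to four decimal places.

With M_i denoting the second derivative at x_i, h_i = 2, 2, 2, and Δ_i = (y_(i+1) − y_i)/h_i = 3, -3, -3/2:
  2·M_0 + 8·M_1 + 2·M_2 = 6(Δ_1 - Δ_0) = -36
  2·M_1 + 8·M_2 + 2·M_3 = 6(Δ_2 - Δ_1) = 9
Natural end conditions: M_0 = M_3 = 0.
Solving: M_0 = 0, M_1 = -51/10, M_2 = 12/5, M_3 = 0.
On [0, 2], g'(x) = b_0 + 2c_0·x + 3d_0·x² with b_0 = Δ_0 - h_0(2M_0 + M_1)/6 = 47/10, c_0 = M_0/2 = 0, d_0 = (M_1 - M_0)/(6h_0) = -17/40. So g'(0) = 47/10.

4.7000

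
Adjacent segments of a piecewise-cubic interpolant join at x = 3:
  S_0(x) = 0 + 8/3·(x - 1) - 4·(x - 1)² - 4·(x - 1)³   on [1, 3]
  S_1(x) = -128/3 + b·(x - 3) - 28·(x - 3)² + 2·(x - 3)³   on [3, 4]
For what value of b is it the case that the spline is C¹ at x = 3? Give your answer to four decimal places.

S_0'(x) = 8/3 - 8·(x - 1) - 12·(x - 1)², so S_0'(3) = -184/3. On the right, S_1'(3) = b, so b = -184/3.

-61.3333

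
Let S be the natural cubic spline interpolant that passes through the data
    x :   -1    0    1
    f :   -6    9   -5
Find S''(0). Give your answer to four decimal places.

-43.5000

With M_i denoting the second derivative at x_i, h_i = 1, 1, and Δ_i = (y_(i+1) − y_i)/h_i = 15, -14:
  1·M_0 + 4·M_1 + 1·M_2 = 6(Δ_1 - Δ_0) = -174
Natural end conditions: M_0 = M_2 = 0.
Hence M_0 = 0, M_1 = -87/2, M_2 = 0.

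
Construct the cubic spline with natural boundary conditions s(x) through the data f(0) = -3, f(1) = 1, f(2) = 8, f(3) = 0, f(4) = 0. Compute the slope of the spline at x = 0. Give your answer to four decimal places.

Write σ_i for s''(x_i). With h_i = 1, 1, 1, 1 and divided differences Δ_i = 4, 7, -8, 0, the continuity of s' gives the tridiagonal system
  1·σ_0 + 4·σ_1 + 1·σ_2 = 6(Δ_1 - Δ_0) = 18
  1·σ_1 + 4·σ_2 + 1·σ_3 = 6(Δ_2 - Δ_1) = -90
  1·σ_2 + 4·σ_3 + 1·σ_4 = 6(Δ_3 - Δ_2) = 48
Natural end conditions: σ_0 = σ_4 = 0.
Forward elimination and back-substitution give σ_0 = 0, σ_1 = 339/28, σ_2 = -213/7, σ_3 = 549/28, σ_4 = 0.
On [0, 1], s'(x) = b_0 + 2c_0·x + 3d_0·x² with b_0 = Δ_0 - h_0(2σ_0 + σ_1)/6 = 111/56, c_0 = σ_0/2 = 0, d_0 = (σ_1 - σ_0)/(6h_0) = 113/56. So s'(0) = 111/56.

1.9821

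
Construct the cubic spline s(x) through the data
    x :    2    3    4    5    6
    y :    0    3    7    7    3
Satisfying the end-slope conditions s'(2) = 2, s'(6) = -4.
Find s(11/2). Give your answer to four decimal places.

Put σ_i = s'' at the i-th knot. Here h = (1, 1, 1, 1) and Δ = (3, 4, 0, -4), so the interior equations h_(i-1)·σ_(i-1) + 2(h_(i-1)+h_i)·σ_i + h_i·σ_(i+1) = 6(Δ_i − Δ_(i-1)) read
  1·σ_0 + 4·σ_1 + 1·σ_2 = 6(Δ_1 - Δ_0) = 6
  1·σ_1 + 4·σ_2 + 1·σ_3 = 6(Δ_2 - Δ_1) = -24
  1·σ_2 + 4·σ_3 + 1·σ_4 = 6(Δ_3 - Δ_2) = -24
Clamped end conditions give two more equations: 2h_0·σ_0 + h_0·σ_1 = 6(Δ_0 - s'(2)) = 6 and h_3·σ_3 + 2h_3·σ_4 = 6(s'(6) - Δ_3) = 0.
Solving the tridiagonal system: σ_0 = 51/28, σ_1 = 33/14, σ_2 = -21/4, σ_3 = -75/14, σ_4 = 75/28.
On [5, 6], s(x) = 7 - 149/56·(x - 5) - 75/28·(x - 5)² + 75/56·(x - 5)³.
With (x - 5) = 1/2: s(11/2) = 2315/448.

5.1674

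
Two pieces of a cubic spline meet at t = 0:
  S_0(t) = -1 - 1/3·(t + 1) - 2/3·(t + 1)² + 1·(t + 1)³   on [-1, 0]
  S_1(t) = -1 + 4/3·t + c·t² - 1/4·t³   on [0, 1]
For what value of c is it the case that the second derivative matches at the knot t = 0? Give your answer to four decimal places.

2.3333

S_0''(t) = -4/3 + 6·(t + 1), so S_0''(0) = 14/3. On the right, S_1''(0) = 2c, so c = 7/3.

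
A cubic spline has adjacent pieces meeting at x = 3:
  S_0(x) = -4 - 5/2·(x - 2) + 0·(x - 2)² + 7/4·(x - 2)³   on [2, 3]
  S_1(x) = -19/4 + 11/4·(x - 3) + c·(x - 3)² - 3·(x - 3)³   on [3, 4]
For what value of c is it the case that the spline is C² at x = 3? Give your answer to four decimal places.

S_0''(x) = 0 + 21/2·(x - 2), so S_0''(3) = 21/2. On the right, S_1''(3) = 2c, so c = 21/4.

5.2500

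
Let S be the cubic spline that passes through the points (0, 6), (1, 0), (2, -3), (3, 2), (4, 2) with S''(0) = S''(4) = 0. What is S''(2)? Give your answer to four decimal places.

Put M_i = S'' at the i-th knot. Here h = (1, 1, 1, 1) and Δ = (-6, -3, 5, 0), so the interior equations h_(i-1)·M_(i-1) + 2(h_(i-1)+h_i)·M_i + h_i·M_(i+1) = 6(Δ_i − Δ_(i-1)) read
  1·M_0 + 4·M_1 + 1·M_2 = 6(Δ_1 - Δ_0) = 18
  1·M_1 + 4·M_2 + 1·M_3 = 6(Δ_2 - Δ_1) = 48
  1·M_2 + 4·M_3 + 1·M_4 = 6(Δ_3 - Δ_2) = -30
Natural end conditions: M_0 = M_4 = 0.
Solving the tridiagonal system: M_0 = 0, M_1 = 6/7, M_2 = 102/7, M_3 = -78/7, M_4 = 0.

14.5714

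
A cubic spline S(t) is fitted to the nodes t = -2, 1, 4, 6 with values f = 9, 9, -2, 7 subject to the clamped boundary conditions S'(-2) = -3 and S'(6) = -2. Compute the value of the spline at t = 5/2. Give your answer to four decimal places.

Put σ_i = S'' at the i-th knot. Here h = (3, 3, 2) and Δ = (0, -11/3, 9/2), so the interior equations h_(i-1)·σ_(i-1) + 2(h_(i-1)+h_i)·σ_i + h_i·σ_(i+1) = 6(Δ_i − Δ_(i-1)) read
  3·σ_0 + 12·σ_1 + 3·σ_2 = 6(Δ_1 - Δ_0) = -22
  3·σ_1 + 10·σ_2 + 2·σ_3 = 6(Δ_2 - Δ_1) = 49
Clamped end conditions give two more equations: 2h_0·σ_0 + h_0·σ_1 = 6(Δ_0 - S'(-2)) = 18 and h_2·σ_2 + 2h_2·σ_3 = 6(S'(6) - Δ_2) = -39.
Forward elimination and back-substitution give σ_0 = 35/6, σ_1 = -17/3, σ_2 = 19/2, σ_3 = -29/2.
On [1, 4], S(t) = 9 - 11/4·(t - 1) - 17/6·(t - 1)² + 91/108·(t - 1)³.
With (t - 1) = 3/2: S(5/2) = 43/32.

1.3438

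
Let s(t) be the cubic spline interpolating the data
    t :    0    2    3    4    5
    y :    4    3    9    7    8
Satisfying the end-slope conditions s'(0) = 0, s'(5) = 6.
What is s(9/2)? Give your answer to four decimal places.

Write m_i for s''(x_i). With h_i = 2, 1, 1, 1 and divided differences Δ_i = -1/2, 6, -2, 1, the continuity of s' gives the tridiagonal system
  2·m_0 + 6·m_1 + 1·m_2 = 6(Δ_1 - Δ_0) = 39
  1·m_1 + 4·m_2 + 1·m_3 = 6(Δ_2 - Δ_1) = -48
  1·m_2 + 4·m_3 + 1·m_4 = 6(Δ_3 - Δ_2) = 18
Clamped end conditions give two more equations: 2h_0·m_0 + h_0·m_1 = 6(Δ_0 - s'(0)) = -3 and h_3·m_3 + 2h_3·m_4 = 6(s'(5) - Δ_3) = 30.
Forward elimination and back-substitution give m_0 = -1053/164, m_1 = 465/41, m_2 = -1329/82, m_3 = 225/41, m_4 = 1005/82.
On [4, 5], s(t) = 7 - 471/164·(t - 4) + 225/82·(t - 4)² + 185/164·(t - 4)³.
With (t - 4) = 1/2: s(9/2) = 8385/1312.

6.3910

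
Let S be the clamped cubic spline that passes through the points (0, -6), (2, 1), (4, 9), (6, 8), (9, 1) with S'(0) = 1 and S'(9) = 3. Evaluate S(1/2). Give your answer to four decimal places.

With σ_i denoting the second derivative at x_i, h_i = 2, 2, 2, 3, and Δ_i = (y_(i+1) − y_i)/h_i = 7/2, 4, -1/2, -7/3:
  2·σ_0 + 8·σ_1 + 2·σ_2 = 6(Δ_1 - Δ_0) = 3
  2·σ_1 + 8·σ_2 + 2·σ_3 = 6(Δ_2 - Δ_1) = -27
  2·σ_2 + 10·σ_3 + 3·σ_4 = 6(Δ_3 - Δ_2) = -11
Clamped end conditions give two more equations: 2h_0·σ_0 + h_0·σ_1 = 6(Δ_0 - S'(0)) = 15 and h_3·σ_3 + 2h_3·σ_4 = 6(S'(9) - Δ_3) = 32.
Forward elimination and back-substitution give σ_0 = 169/46, σ_1 = 7/46, σ_2 = -64/23, σ_3 = -58/23, σ_4 = 455/69.
On [0, 2], S(x) = -6 + 1·x + 169/92·x² - 27/92·x³.
With x = 1/2: S(1/2) = -3737/736.

-5.0774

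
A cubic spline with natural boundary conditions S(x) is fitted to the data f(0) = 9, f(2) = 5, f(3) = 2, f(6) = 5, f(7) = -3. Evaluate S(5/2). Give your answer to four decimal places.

Let m_i = S''(x_i). Step sizes h_i = 2, 1, 3, 1; slopes of the chords Δ_i = (y_(i+1) - y_i)/h_i = -2, -3, 1, -8.
  2·m_0 + 6·m_1 + 1·m_2 = 6(Δ_1 - Δ_0) = -6
  1·m_1 + 8·m_2 + 3·m_3 = 6(Δ_2 - Δ_1) = 24
  3·m_2 + 8·m_3 + 1·m_4 = 6(Δ_3 - Δ_2) = -54
Natural end conditions: m_0 = m_4 = 0.
Solving the tridiagonal system: m_0 = 0, m_1 = -342/161, m_2 = 1086/161, m_3 = -1494/161, m_4 = 0.
On [2, 3], S(x) = 5 - 550/161·(x - 2) - 171/161·(x - 2)² + 34/23·(x - 2)³.
With (x - 2) = 1/2: S(5/2) = 517/161.

3.2112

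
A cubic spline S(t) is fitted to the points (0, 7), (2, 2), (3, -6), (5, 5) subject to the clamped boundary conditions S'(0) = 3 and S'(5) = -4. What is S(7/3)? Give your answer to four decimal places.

-1.3333

Write m_i for S''(x_i). With h_i = 2, 1, 2 and divided differences Δ_i = -5/2, -8, 11/2, the continuity of S' gives the tridiagonal system
  2·m_0 + 6·m_1 + 1·m_2 = 6(Δ_1 - Δ_0) = -33
  1·m_1 + 6·m_2 + 2·m_3 = 6(Δ_2 - Δ_1) = 81
Clamped end conditions give two more equations: 2h_0·m_0 + h_0·m_1 = 6(Δ_0 - S'(0)) = -33 and h_2·m_2 + 2h_2·m_3 = 6(S'(5) - Δ_2) = -57.
Hence m_0 = -17/4, m_1 = -8, m_2 = 47/2, m_3 = -26.
On [2, 3], S(t) = 2 - 37/4·(t - 2) - 4·(t - 2)² + 21/4·(t - 2)³.
With (t - 2) = 1/3: S(7/3) = -4/3.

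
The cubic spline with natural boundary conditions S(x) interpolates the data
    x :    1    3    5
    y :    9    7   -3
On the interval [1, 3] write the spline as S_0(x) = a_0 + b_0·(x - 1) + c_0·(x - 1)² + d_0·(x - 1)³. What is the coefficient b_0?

Let σ_i = S''(x_i). Step sizes h_i = 2, 2; slopes of the chords Δ_i = (y_(i+1) - y_i)/h_i = -1, -5.
  2·σ_0 + 8·σ_1 + 2·σ_2 = 6(Δ_1 - Δ_0) = -24
Natural end conditions: σ_0 = σ_2 = 0.
Forward elimination and back-substitution give σ_0 = 0, σ_1 = -3, σ_2 = 0.
On [1, 3], with S_0(x) = a_0 + b_0·(x - 1) + c_0·(x - 1)² + d_0·(x - 1)³: c_0 = σ_0/2 = 0, d_0 = (σ_1 - σ_0)/(6h_0) = -1/4, b_0 = Δ_0 - h_0(2σ_0 + σ_1)/6 = 0.

0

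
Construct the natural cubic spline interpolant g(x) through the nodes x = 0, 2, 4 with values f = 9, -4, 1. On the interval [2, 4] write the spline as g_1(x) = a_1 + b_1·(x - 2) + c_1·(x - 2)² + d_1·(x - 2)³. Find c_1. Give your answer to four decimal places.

3.3750

Write σ_i for g''(x_i). With h_i = 2, 2 and divided differences Δ_i = -13/2, 5/2, the continuity of g' gives the tridiagonal system
  2·σ_0 + 8·σ_1 + 2·σ_2 = 6(Δ_1 - Δ_0) = 54
Natural end conditions: σ_0 = σ_2 = 0.
Solving: σ_0 = 0, σ_1 = 27/4, σ_2 = 0.
On [2, 4], with g_1(x) = a_1 + b_1·(x - 2) + c_1·(x - 2)² + d_1·(x - 2)³: c_1 = σ_1/2 = 27/8, d_1 = (σ_2 - σ_1)/(6h_1) = -9/16, b_1 = Δ_1 - h_1(2σ_1 + σ_2)/6 = -2.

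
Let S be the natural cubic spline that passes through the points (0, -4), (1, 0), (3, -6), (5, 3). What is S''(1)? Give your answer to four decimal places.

-9.6818

Put M_i = S'' at the i-th knot. Here h = (1, 2, 2) and Δ = (4, -3, 9/2), so the interior equations h_(i-1)·M_(i-1) + 2(h_(i-1)+h_i)·M_i + h_i·M_(i+1) = 6(Δ_i − Δ_(i-1)) read
  1·M_0 + 6·M_1 + 2·M_2 = 6(Δ_1 - Δ_0) = -42
  2·M_1 + 8·M_2 + 2·M_3 = 6(Δ_2 - Δ_1) = 45
Natural end conditions: M_0 = M_3 = 0.
Solving the tridiagonal system: M_0 = 0, M_1 = -213/22, M_2 = 177/22, M_3 = 0.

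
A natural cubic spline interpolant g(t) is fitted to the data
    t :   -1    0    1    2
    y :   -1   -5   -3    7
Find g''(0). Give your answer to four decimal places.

6.4000

Write M_i for g''(x_i). With h_i = 1, 1, 1 and divided differences Δ_i = -4, 2, 10, the continuity of g' gives the tridiagonal system
  1·M_0 + 4·M_1 + 1·M_2 = 6(Δ_1 - Δ_0) = 36
  1·M_1 + 4·M_2 + 1·M_3 = 6(Δ_2 - Δ_1) = 48
Natural end conditions: M_0 = M_3 = 0.
Solving: M_0 = 0, M_1 = 32/5, M_2 = 52/5, M_3 = 0.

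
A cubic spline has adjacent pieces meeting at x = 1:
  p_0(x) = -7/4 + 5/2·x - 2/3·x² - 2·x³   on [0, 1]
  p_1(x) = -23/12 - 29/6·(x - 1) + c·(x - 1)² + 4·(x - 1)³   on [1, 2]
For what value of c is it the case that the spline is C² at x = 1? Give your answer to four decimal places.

p_0''(x) = -4/3 - 12·x, so p_0''(1) = -40/3. On the right, p_1''(1) = 2c, so c = -20/3.

-6.6667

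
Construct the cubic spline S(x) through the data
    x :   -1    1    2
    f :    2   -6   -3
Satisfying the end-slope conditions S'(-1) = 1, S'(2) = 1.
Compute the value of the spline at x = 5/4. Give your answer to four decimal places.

-5.5078

With σ_i denoting the second derivative at x_i, h_i = 2, 1, and Δ_i = (y_(i+1) − y_i)/h_i = -4, 3:
  2·σ_0 + 6·σ_1 + 1·σ_2 = 6(Δ_1 - Δ_0) = 42
Clamped end conditions give two more equations: 2h_0·σ_0 + h_0·σ_1 = 6(Δ_0 - S'(-1)) = -30 and h_1·σ_1 + 2h_1·σ_2 = 6(S'(2) - Δ_1) = -12.
Hence σ_0 = -29/2, σ_1 = 14, σ_2 = -13.
On [1, 2], S(x) = -6 + 1/2·(x - 1) + 7·(x - 1)² - 9/2·(x - 1)³.
With (x - 1) = 1/4: S(5/4) = -705/128.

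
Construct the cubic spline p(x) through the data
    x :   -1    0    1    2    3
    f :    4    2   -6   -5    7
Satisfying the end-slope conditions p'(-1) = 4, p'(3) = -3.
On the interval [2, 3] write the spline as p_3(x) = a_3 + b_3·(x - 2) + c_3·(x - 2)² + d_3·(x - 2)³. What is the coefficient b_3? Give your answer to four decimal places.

12.1429

Let M_i = p''(x_i). Step sizes h_i = 1, 1, 1, 1; slopes of the chords Δ_i = (y_(i+1) - y_i)/h_i = -2, -8, 1, 12.
  1·M_0 + 4·M_1 + 1·M_2 = 6(Δ_1 - Δ_0) = -36
  1·M_1 + 4·M_2 + 1·M_3 = 6(Δ_2 - Δ_1) = 54
  1·M_2 + 4·M_3 + 1·M_4 = 6(Δ_3 - Δ_2) = 66
Clamped end conditions give two more equations: 2h_0·M_0 + h_0·M_1 = 6(Δ_0 - p'(-1)) = -36 and h_3·M_3 + 2h_3·M_4 = 6(p'(3) - Δ_3) = -90.
Hence M_0 = -100/7, M_1 = -52/7, M_2 = 8, M_3 = 206/7, M_4 = -418/7.
On [2, 3], with p_3(x) = a_3 + b_3·(x - 2) + c_3·(x - 2)² + d_3·(x - 2)³: c_3 = M_3/2 = 103/7, d_3 = (M_4 - M_3)/(6h_3) = -104/7, b_3 = Δ_3 - h_3(2M_3 + M_4)/6 = 85/7.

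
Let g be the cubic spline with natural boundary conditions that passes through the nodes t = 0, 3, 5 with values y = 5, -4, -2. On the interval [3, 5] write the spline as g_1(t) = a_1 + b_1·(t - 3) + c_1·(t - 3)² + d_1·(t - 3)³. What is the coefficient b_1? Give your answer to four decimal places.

Let m_i = g''(x_i). Step sizes h_i = 3, 2; slopes of the chords Δ_i = (y_(i+1) - y_i)/h_i = -3, 1.
  3·m_0 + 10·m_1 + 2·m_2 = 6(Δ_1 - Δ_0) = 24
Natural end conditions: m_0 = m_2 = 0.
Solving the tridiagonal system: m_0 = 0, m_1 = 12/5, m_2 = 0.
On [3, 5], with g_1(t) = a_1 + b_1·(t - 3) + c_1·(t - 3)² + d_1·(t - 3)³: c_1 = m_1/2 = 6/5, d_1 = (m_2 - m_1)/(6h_1) = -1/5, b_1 = Δ_1 - h_1(2m_1 + m_2)/6 = -3/5.

-0.6000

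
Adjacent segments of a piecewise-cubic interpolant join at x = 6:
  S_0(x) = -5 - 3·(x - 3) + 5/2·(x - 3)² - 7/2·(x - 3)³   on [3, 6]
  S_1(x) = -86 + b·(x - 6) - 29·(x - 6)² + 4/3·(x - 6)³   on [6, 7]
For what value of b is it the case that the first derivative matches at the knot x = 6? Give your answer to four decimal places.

S_0'(x) = -3 + 5·(x - 3) - 21/2·(x - 3)², so S_0'(6) = -165/2. On the right, S_1'(6) = b, so b = -165/2.

-82.5000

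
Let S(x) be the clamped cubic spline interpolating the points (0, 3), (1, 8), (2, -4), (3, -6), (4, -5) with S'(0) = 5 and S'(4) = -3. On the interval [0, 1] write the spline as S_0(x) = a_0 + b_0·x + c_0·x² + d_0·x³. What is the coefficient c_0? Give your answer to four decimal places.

Let M_i = S''(x_i). Step sizes h_i = 1, 1, 1, 1; slopes of the chords Δ_i = (y_(i+1) - y_i)/h_i = 5, -12, -2, 1.
  1·M_0 + 4·M_1 + 1·M_2 = 6(Δ_1 - Δ_0) = -102
  1·M_1 + 4·M_2 + 1·M_3 = 6(Δ_2 - Δ_1) = 60
  1·M_2 + 4·M_3 + 1·M_4 = 6(Δ_3 - Δ_2) = 18
Clamped end conditions give two more equations: 2h_0·M_0 + h_0·M_1 = 6(Δ_0 - S'(0)) = 0 and h_3·M_3 + 2h_3·M_4 = 6(S'(4) - Δ_3) = -24.
Hence M_0 = 251/14, M_1 = -251/7, M_2 = 47/2, M_3 = 13/7, M_4 = -181/14.
On [0, 1], with S_0(x) = a_0 + b_0·x + c_0·x² + d_0·x³: c_0 = M_0/2 = 251/28, d_0 = (M_1 - M_0)/(6h_0) = -251/28, b_0 = Δ_0 - h_0(2M_0 + M_1)/6 = 5.

8.9643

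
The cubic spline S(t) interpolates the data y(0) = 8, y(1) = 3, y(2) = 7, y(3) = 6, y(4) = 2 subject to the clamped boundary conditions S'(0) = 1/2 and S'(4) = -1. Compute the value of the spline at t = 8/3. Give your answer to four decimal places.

7.2024

Put m_i = S'' at the i-th knot. Here h = (1, 1, 1, 1) and Δ = (-5, 4, -1, -4), so the interior equations h_(i-1)·m_(i-1) + 2(h_(i-1)+h_i)·m_i + h_i·m_(i+1) = 6(Δ_i − Δ_(i-1)) read
  1·m_0 + 4·m_1 + 1·m_2 = 6(Δ_1 - Δ_0) = 54
  1·m_1 + 4·m_2 + 1·m_3 = 6(Δ_2 - Δ_1) = -30
  1·m_2 + 4·m_3 + 1·m_4 = 6(Δ_3 - Δ_2) = -18
Clamped end conditions give two more equations: 2h_0·m_0 + h_0·m_1 = 6(Δ_0 - S'(0)) = -33 and h_3·m_3 + 2h_3·m_4 = 6(S'(4) - Δ_3) = 18.
Solving the tridiagonal system: m_0 = -1587/56, m_1 = 663/28, m_2 = -99/8, m_3 = -117/28, m_4 = 621/56.
On [2, 3], S(t) = 7 + 107/28·(t - 2) - 99/16·(t - 2)² + 153/112·(t - 2)³.
With (t - 2) = 2/3: S(8/3) = 605/84.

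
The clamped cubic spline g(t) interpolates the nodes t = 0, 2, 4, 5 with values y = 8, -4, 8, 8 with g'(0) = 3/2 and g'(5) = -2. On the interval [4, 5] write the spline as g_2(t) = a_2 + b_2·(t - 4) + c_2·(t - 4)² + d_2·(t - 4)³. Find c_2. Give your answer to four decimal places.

-5.7826

Write σ_i for g''(x_i). With h_i = 2, 2, 1 and divided differences Δ_i = -6, 6, 0, the continuity of g' gives the tridiagonal system
  2·σ_0 + 8·σ_1 + 2·σ_2 = 6(Δ_1 - Δ_0) = 72
  2·σ_1 + 6·σ_2 + 1·σ_3 = 6(Δ_2 - Δ_1) = -36
Clamped end conditions give two more equations: 2h_0·σ_0 + h_0·σ_1 = 6(Δ_0 - g'(0)) = -45 and h_2·σ_2 + 2h_2·σ_3 = 6(g'(5) - Δ_2) = -12.
Forward elimination and back-substitution give σ_0 = -452/23, σ_1 = 773/46, σ_2 = -266/23, σ_3 = -5/23.
On [4, 5], with g_2(t) = a_2 + b_2·(t - 4) + c_2·(t - 4)² + d_2·(t - 4)³: c_2 = σ_2/2 = -133/23, d_2 = (σ_3 - σ_2)/(6h_2) = 87/46, b_2 = Δ_2 - h_2(2σ_2 + σ_3)/6 = 179/46.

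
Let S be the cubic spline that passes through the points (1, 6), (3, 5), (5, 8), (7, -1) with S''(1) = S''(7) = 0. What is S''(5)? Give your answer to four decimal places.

With M_i denoting the second derivative at x_i, h_i = 2, 2, 2, and Δ_i = (y_(i+1) − y_i)/h_i = -1/2, 3/2, -9/2:
  2·M_0 + 8·M_1 + 2·M_2 = 6(Δ_1 - Δ_0) = 12
  2·M_1 + 8·M_2 + 2·M_3 = 6(Δ_2 - Δ_1) = -36
Natural end conditions: M_0 = M_3 = 0.
Forward elimination and back-substitution give M_0 = 0, M_1 = 14/5, M_2 = -26/5, M_3 = 0.

-5.2000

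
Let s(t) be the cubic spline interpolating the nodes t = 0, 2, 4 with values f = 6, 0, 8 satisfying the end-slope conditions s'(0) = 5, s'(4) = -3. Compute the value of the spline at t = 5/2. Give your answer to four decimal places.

1.6016

Write m_i for s''(x_i). With h_i = 2, 2 and divided differences Δ_i = -3, 4, the continuity of s' gives the tridiagonal system
  2·m_0 + 8·m_1 + 2·m_2 = 6(Δ_1 - Δ_0) = 42
Clamped end conditions give two more equations: 2h_0·m_0 + h_0·m_1 = 6(Δ_0 - s'(0)) = -48 and h_1·m_1 + 2h_1·m_2 = 6(s'(4) - Δ_1) = -42.
Solving: m_0 = -77/4, m_1 = 29/2, m_2 = -71/4.
On [2, 4], s(t) = 0 + 1/4·(t - 2) + 29/4·(t - 2)² - 43/16·(t - 2)³.
With (t - 2) = 1/2: s(5/2) = 205/128.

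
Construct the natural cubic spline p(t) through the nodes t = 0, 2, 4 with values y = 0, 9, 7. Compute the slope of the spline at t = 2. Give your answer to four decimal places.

1.7500

Put M_i = p'' at the i-th knot. Here h = (2, 2) and Δ = (9/2, -1), so the interior equations h_(i-1)·M_(i-1) + 2(h_(i-1)+h_i)·M_i + h_i·M_(i+1) = 6(Δ_i − Δ_(i-1)) read
  2·M_0 + 8·M_1 + 2·M_2 = 6(Δ_1 - Δ_0) = -33
Natural end conditions: M_0 = M_2 = 0.
Solving: M_0 = 0, M_1 = -33/8, M_2 = 0.
On [2, 4], p'(t) = b_1 + 2c_1·(t - 2) + 3d_1·(t - 2)² with b_1 = Δ_1 - h_1(2M_1 + M_2)/6 = 7/4, c_1 = M_1/2 = -33/16, d_1 = (M_2 - M_1)/(6h_1) = 11/32. So p'(2) = 7/4.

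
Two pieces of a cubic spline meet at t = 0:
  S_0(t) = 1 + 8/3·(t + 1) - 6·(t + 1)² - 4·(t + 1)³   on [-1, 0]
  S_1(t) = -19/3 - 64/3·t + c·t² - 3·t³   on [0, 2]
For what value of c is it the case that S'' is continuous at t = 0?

-18

S_0''(t) = -12 - 24·(t + 1), so S_0''(0) = -36. On the right, S_1''(0) = 2c, so c = -18.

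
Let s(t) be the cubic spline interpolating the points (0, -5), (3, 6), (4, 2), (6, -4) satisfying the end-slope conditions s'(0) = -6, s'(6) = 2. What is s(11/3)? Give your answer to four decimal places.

3.8748

Let M_i = s''(x_i). Step sizes h_i = 3, 1, 2; slopes of the chords Δ_i = (y_(i+1) - y_i)/h_i = 11/3, -4, -3.
  3·M_0 + 8·M_1 + 1·M_2 = 6(Δ_1 - Δ_0) = -46
  1·M_1 + 6·M_2 + 2·M_3 = 6(Δ_2 - Δ_1) = 6
Clamped end conditions give two more equations: 2h_0·M_0 + h_0·M_1 = 6(Δ_0 - s'(0)) = 58 and h_2·M_2 + 2h_2·M_3 = 6(s'(6) - Δ_2) = 30.
Solving the tridiagonal system: M_0 = 325/21, M_1 = -244/21, M_2 = 11/21, M_3 = 152/21.
On [3, 4], s(t) = 6 - 3/14·(t - 3) - 122/21·(t - 3)² + 85/42·(t - 3)³.
With (t - 3) = 2/3: s(11/3) = 2197/567.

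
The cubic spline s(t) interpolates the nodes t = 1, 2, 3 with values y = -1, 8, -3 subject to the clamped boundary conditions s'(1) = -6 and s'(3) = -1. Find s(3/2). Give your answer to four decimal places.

2.7188

Let m_i = s''(x_i). Step sizes h_i = 1, 1; slopes of the chords Δ_i = (y_(i+1) - y_i)/h_i = 9, -11.
  1·m_0 + 4·m_1 + 1·m_2 = 6(Δ_1 - Δ_0) = -120
Clamped end conditions give two more equations: 2h_0·m_0 + h_0·m_1 = 6(Δ_0 - s'(1)) = 90 and h_1·m_1 + 2h_1·m_2 = 6(s'(3) - Δ_1) = 60.
Hence m_0 = 155/2, m_1 = -65, m_2 = 125/2.
On [1, 2], s(t) = -1 - 6·(t - 1) + 155/4·(t - 1)² - 95/4·(t - 1)³.
With (t - 1) = 1/2: s(3/2) = 87/32.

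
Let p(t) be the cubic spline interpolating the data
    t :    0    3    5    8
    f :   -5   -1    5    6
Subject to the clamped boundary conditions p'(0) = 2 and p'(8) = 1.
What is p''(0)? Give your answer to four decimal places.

Write M_i for p''(x_i). With h_i = 3, 2, 3 and divided differences Δ_i = 4/3, 3, 1/3, the continuity of p' gives the tridiagonal system
  3·M_0 + 10·M_1 + 2·M_2 = 6(Δ_1 - Δ_0) = 10
  2·M_1 + 10·M_2 + 3·M_3 = 6(Δ_2 - Δ_1) = -16
Clamped end conditions give two more equations: 2h_0·M_0 + h_0·M_1 = 6(Δ_0 - p'(0)) = -4 and h_2·M_2 + 2h_2·M_3 = 6(p'(8) - Δ_2) = 4.
Solving the tridiagonal system: M_0 = -458/273, M_1 = 184/91, M_2 = -236/91, M_3 = 536/273.

-1.6777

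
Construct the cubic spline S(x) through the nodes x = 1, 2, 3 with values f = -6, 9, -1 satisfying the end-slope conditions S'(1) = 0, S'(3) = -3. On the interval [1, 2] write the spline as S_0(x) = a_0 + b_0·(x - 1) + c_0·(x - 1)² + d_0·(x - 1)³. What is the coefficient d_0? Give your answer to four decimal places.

-25.5000

Put σ_i = S'' at the i-th knot. Here h = (1, 1) and Δ = (15, -10), so the interior equations h_(i-1)·σ_(i-1) + 2(h_(i-1)+h_i)·σ_i + h_i·σ_(i+1) = 6(Δ_i − Δ_(i-1)) read
  1·σ_0 + 4·σ_1 + 1·σ_2 = 6(Δ_1 - Δ_0) = -150
Clamped end conditions give two more equations: 2h_0·σ_0 + h_0·σ_1 = 6(Δ_0 - S'(1)) = 90 and h_1·σ_1 + 2h_1·σ_2 = 6(S'(3) - Δ_1) = 42.
Hence σ_0 = 81, σ_1 = -72, σ_2 = 57.
On [1, 2], with S_0(x) = a_0 + b_0·(x - 1) + c_0·(x - 1)² + d_0·(x - 1)³: c_0 = σ_0/2 = 81/2, d_0 = (σ_1 - σ_0)/(6h_0) = -51/2, b_0 = Δ_0 - h_0(2σ_0 + σ_1)/6 = 0.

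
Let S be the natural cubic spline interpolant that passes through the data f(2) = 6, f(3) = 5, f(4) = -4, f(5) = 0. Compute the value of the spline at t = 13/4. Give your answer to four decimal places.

Put M_i = S'' at the i-th knot. Here h = (1, 1, 1) and Δ = (-1, -9, 4), so the interior equations h_(i-1)·M_(i-1) + 2(h_(i-1)+h_i)·M_i + h_i·M_(i+1) = 6(Δ_i − Δ_(i-1)) read
  1·M_0 + 4·M_1 + 1·M_2 = 6(Δ_1 - Δ_0) = -48
  1·M_1 + 4·M_2 + 1·M_3 = 6(Δ_2 - Δ_1) = 78
Natural end conditions: M_0 = M_3 = 0.
Solving the tridiagonal system: M_0 = 0, M_1 = -18, M_2 = 24, M_3 = 0.
On [3, 4], S(t) = 5 - 7·(t - 3) - 9·(t - 3)² + 7·(t - 3)³.
With (t - 3) = 1/4: S(13/4) = 179/64.

2.7969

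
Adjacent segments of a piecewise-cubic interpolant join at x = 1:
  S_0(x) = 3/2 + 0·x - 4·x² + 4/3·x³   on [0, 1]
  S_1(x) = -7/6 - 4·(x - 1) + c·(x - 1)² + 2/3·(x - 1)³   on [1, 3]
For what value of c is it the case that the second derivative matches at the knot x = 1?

0

S_0''(x) = -8 + 8·x, so S_0''(1) = 0. On the right, S_1''(1) = 2c, so c = 0.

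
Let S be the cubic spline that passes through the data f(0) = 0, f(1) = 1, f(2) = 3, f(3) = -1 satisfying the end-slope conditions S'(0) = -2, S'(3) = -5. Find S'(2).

Write M_i for S''(x_i). With h_i = 1, 1, 1 and divided differences Δ_i = 1, 2, -4, the continuity of S' gives the tridiagonal system
  1·M_0 + 4·M_1 + 1·M_2 = 6(Δ_1 - Δ_0) = 6
  1·M_1 + 4·M_2 + 1·M_3 = 6(Δ_2 - Δ_1) = -36
Clamped end conditions give two more equations: 2h_0·M_0 + h_0·M_1 = 6(Δ_0 - S'(0)) = 18 and h_2·M_2 + 2h_2·M_3 = 6(S'(3) - Δ_2) = -6.
Hence M_0 = 8, M_1 = 2, M_2 = -10, M_3 = 2.
On [2, 3], S'(x) = b_2 + 2c_2·(x - 2) + 3d_2·(x - 2)² with b_2 = Δ_2 - h_2(2M_2 + M_3)/6 = -1, c_2 = M_2/2 = -5, d_2 = (M_3 - M_2)/(6h_2) = 2. So S'(2) = -1.

-1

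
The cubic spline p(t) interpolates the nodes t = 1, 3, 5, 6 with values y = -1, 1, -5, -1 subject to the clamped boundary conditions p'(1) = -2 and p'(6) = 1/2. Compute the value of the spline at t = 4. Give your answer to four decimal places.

Let m_i = p''(x_i). Step sizes h_i = 2, 2, 1; slopes of the chords Δ_i = (y_(i+1) - y_i)/h_i = 1, -3, 4.
  2·m_0 + 8·m_1 + 2·m_2 = 6(Δ_1 - Δ_0) = -24
  2·m_1 + 6·m_2 + 1·m_3 = 6(Δ_2 - Δ_1) = 42
Clamped end conditions give two more equations: 2h_0·m_0 + h_0·m_1 = 6(Δ_0 - p'(1)) = 18 and h_2·m_2 + 2h_2·m_3 = 6(p'(6) - Δ_2) = -21.
Forward elimination and back-substitution give m_0 = 199/23, m_1 = -191/23, m_2 = 289/23, m_3 = -386/23.
On [3, 5], p(t) = 1 - 38/23·(t - 3) - 191/46·(t - 3)² + 40/23·(t - 3)³.
With (t - 3) = 1: p(4) = -141/46.

-3.0652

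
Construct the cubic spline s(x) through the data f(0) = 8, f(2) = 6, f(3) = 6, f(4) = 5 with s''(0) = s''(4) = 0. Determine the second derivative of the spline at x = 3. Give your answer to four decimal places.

Put m_i = s'' at the i-th knot. Here h = (2, 1, 1) and Δ = (-1, 0, -1), so the interior equations h_(i-1)·m_(i-1) + 2(h_(i-1)+h_i)·m_i + h_i·m_(i+1) = 6(Δ_i − Δ_(i-1)) read
  2·m_0 + 6·m_1 + 1·m_2 = 6(Δ_1 - Δ_0) = 6
  1·m_1 + 4·m_2 + 1·m_3 = 6(Δ_2 - Δ_1) = -6
Natural end conditions: m_0 = m_3 = 0.
Solving the tridiagonal system: m_0 = 0, m_1 = 30/23, m_2 = -42/23, m_3 = 0.

-1.8261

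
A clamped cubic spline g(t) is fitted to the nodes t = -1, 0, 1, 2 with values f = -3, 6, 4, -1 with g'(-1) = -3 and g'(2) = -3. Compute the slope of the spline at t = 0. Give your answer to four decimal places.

7.6000

Put σ_i = g'' at the i-th knot. Here h = (1, 1, 1) and Δ = (9, -2, -5), so the interior equations h_(i-1)·σ_(i-1) + 2(h_(i-1)+h_i)·σ_i + h_i·σ_(i+1) = 6(Δ_i − Δ_(i-1)) read
  1·σ_0 + 4·σ_1 + 1·σ_2 = 6(Δ_1 - Δ_0) = -66
  1·σ_1 + 4·σ_2 + 1·σ_3 = 6(Δ_2 - Δ_1) = -18
Clamped end conditions give two more equations: 2h_0·σ_0 + h_0·σ_1 = 6(Δ_0 - g'(-1)) = 72 and h_2·σ_2 + 2h_2·σ_3 = 6(g'(2) - Δ_2) = 12.
Hence σ_0 = 254/5, σ_1 = -148/5, σ_2 = 8/5, σ_3 = 26/5.
On [0, 1], g'(t) = b_1 + 2c_1·t + 3d_1·t² with b_1 = Δ_1 - h_1(2σ_1 + σ_2)/6 = 38/5, c_1 = σ_1/2 = -74/5, d_1 = (σ_2 - σ_1)/(6h_1) = 26/5. So g'(0) = 38/5.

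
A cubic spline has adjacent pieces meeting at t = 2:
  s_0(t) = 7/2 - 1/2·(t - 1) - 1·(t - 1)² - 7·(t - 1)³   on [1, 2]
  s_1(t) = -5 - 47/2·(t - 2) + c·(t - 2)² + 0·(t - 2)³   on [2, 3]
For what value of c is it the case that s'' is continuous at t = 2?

-22

s_0''(t) = -2 - 42·(t - 1), so s_0''(2) = -44. On the right, s_1''(2) = 2c, so c = -22.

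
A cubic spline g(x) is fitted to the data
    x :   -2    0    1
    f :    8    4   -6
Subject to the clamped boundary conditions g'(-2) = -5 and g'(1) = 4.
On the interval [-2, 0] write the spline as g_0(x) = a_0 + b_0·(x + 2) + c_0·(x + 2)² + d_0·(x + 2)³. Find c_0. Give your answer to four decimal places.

With σ_i denoting the second derivative at x_i, h_i = 2, 1, and Δ_i = (y_(i+1) − y_i)/h_i = -2, -10:
  2·σ_0 + 6·σ_1 + 1·σ_2 = 6(Δ_1 - Δ_0) = -48
Clamped end conditions give two more equations: 2h_0·σ_0 + h_0·σ_1 = 6(Δ_0 - g'(-2)) = 18 and h_1·σ_1 + 2h_1·σ_2 = 6(g'(1) - Δ_1) = 84.
Forward elimination and back-substitution give σ_0 = 31/2, σ_1 = -22, σ_2 = 53.
On [-2, 0], with g_0(x) = a_0 + b_0·(x + 2) + c_0·(x + 2)² + d_0·(x + 2)³: c_0 = σ_0/2 = 31/4, d_0 = (σ_1 - σ_0)/(6h_0) = -25/8, b_0 = Δ_0 - h_0(2σ_0 + σ_1)/6 = -5.

7.7500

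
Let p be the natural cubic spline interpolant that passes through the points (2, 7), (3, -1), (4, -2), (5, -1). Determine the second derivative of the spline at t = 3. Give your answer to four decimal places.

10.4000

Put m_i = p'' at the i-th knot. Here h = (1, 1, 1) and Δ = (-8, -1, 1), so the interior equations h_(i-1)·m_(i-1) + 2(h_(i-1)+h_i)·m_i + h_i·m_(i+1) = 6(Δ_i − Δ_(i-1)) read
  1·m_0 + 4·m_1 + 1·m_2 = 6(Δ_1 - Δ_0) = 42
  1·m_1 + 4·m_2 + 1·m_3 = 6(Δ_2 - Δ_1) = 12
Natural end conditions: m_0 = m_3 = 0.
Forward elimination and back-substitution give m_0 = 0, m_1 = 52/5, m_2 = 2/5, m_3 = 0.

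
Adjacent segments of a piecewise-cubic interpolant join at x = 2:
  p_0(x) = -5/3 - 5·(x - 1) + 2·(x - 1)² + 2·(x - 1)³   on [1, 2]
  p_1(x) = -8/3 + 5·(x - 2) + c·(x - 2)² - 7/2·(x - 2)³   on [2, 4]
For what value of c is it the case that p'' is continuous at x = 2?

p_0''(x) = 4 + 12·(x - 1), so p_0''(2) = 16. On the right, p_1''(2) = 2c, so c = 8.

8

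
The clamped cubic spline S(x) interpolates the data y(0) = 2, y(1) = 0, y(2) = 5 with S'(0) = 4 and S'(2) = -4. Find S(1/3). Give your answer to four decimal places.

With M_i denoting the second derivative at x_i, h_i = 1, 1, and Δ_i = (y_(i+1) − y_i)/h_i = -2, 5:
  1·M_0 + 4·M_1 + 1·M_2 = 6(Δ_1 - Δ_0) = 42
Clamped end conditions give two more equations: 2h_0·M_0 + h_0·M_1 = 6(Δ_0 - S'(0)) = -36 and h_1·M_1 + 2h_1·M_2 = 6(S'(2) - Δ_1) = -54.
Hence M_0 = -65/2, M_1 = 29, M_2 = -83/2.
On [0, 1], S(x) = 2 + 4·x - 65/4·x² + 41/4·x³.
With x = 1/3: S(1/3) = 103/54.

1.9074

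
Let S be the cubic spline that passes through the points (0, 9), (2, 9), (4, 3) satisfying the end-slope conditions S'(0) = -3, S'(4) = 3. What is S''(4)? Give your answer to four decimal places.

Put M_i = S'' at the i-th knot. Here h = (2, 2) and Δ = (0, -3), so the interior equations h_(i-1)·M_(i-1) + 2(h_(i-1)+h_i)·M_i + h_i·M_(i+1) = 6(Δ_i − Δ_(i-1)) read
  2·M_0 + 8·M_1 + 2·M_2 = 6(Δ_1 - Δ_0) = -18
Clamped end conditions give two more equations: 2h_0·M_0 + h_0·M_1 = 6(Δ_0 - S'(0)) = 18 and h_1·M_1 + 2h_1·M_2 = 6(S'(4) - Δ_1) = 36.
Solving: M_0 = 33/4, M_1 = -15/2, M_2 = 51/4.

12.7500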